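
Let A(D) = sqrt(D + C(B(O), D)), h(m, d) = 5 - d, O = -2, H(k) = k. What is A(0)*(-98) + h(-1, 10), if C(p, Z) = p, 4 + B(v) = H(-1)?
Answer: -5 - 98*I*sqrt(5) ≈ -5.0 - 219.13*I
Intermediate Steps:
B(v) = -5 (B(v) = -4 - 1 = -5)
A(D) = sqrt(-5 + D) (A(D) = sqrt(D - 5) = sqrt(-5 + D))
A(0)*(-98) + h(-1, 10) = sqrt(-5 + 0)*(-98) + (5 - 1*10) = sqrt(-5)*(-98) + (5 - 10) = (I*sqrt(5))*(-98) - 5 = -98*I*sqrt(5) - 5 = -5 - 98*I*sqrt(5)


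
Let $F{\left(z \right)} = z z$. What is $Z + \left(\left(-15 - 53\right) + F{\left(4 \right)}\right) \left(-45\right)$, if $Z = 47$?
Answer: $2387$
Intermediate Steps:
$F{\left(z \right)} = z^{2}$
$Z + \left(\left(-15 - 53\right) + F{\left(4 \right)}\right) \left(-45\right) = 47 + \left(\left(-15 - 53\right) + 4^{2}\right) \left(-45\right) = 47 + \left(-68 + 16\right) \left(-45\right) = 47 - -2340 = 47 + 2340 = 2387$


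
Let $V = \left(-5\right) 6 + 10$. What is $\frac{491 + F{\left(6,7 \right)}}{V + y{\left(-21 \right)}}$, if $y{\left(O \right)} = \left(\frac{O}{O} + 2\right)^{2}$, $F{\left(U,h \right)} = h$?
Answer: $- \frac{498}{11} \approx -45.273$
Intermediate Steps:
$y{\left(O \right)} = 9$ ($y{\left(O \right)} = \left(1 + 2\right)^{2} = 3^{2} = 9$)
$V = -20$ ($V = -30 + 10 = -20$)
$\frac{491 + F{\left(6,7 \right)}}{V + y{\left(-21 \right)}} = \frac{491 + 7}{-20 + 9} = \frac{498}{-11} = 498 \left(- \frac{1}{11}\right) = - \frac{498}{11}$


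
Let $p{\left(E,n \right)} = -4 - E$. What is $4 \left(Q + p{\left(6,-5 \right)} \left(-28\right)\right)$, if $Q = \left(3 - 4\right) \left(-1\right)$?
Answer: $1124$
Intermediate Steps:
$Q = 1$ ($Q = \left(-1\right) \left(-1\right) = 1$)
$4 \left(Q + p{\left(6,-5 \right)} \left(-28\right)\right) = 4 \left(1 + \left(-4 - 6\right) \left(-28\right)\right) = 4 \left(1 - -280\right) = 4 \left(1 + 280\right) = 4 \cdot 281 = 1124$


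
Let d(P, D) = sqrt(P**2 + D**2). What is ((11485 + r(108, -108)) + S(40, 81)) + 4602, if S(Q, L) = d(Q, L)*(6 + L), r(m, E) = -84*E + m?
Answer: 25267 + 87*sqrt(8161) ≈ 33126.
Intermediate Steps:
d(P, D) = sqrt(D**2 + P**2)
r(m, E) = m - 84*E
S(Q, L) = sqrt(L**2 + Q**2)*(6 + L)
((11485 + r(108, -108)) + S(40, 81)) + 4602 = ((11485 + (108 - 84*(-108))) + sqrt(81**2 + 40**2)*(6 + 81)) + 4602 = ((11485 + (108 + 9072)) + sqrt(6561 + 1600)*87) + 4602 = ((11485 + 9180) + sqrt(8161)*87) + 4602 = (20665 + 87*sqrt(8161)) + 4602 = 25267 + 87*sqrt(8161)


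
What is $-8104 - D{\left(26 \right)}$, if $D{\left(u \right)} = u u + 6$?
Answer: $-8786$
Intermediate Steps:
$D{\left(u \right)} = 6 + u^{2}$ ($D{\left(u \right)} = u^{2} + 6 = 6 + u^{2}$)
$-8104 - D{\left(26 \right)} = -8104 - \left(6 + 26^{2}\right) = -8104 - \left(6 + 676\right) = -8104 - 682 = -8786$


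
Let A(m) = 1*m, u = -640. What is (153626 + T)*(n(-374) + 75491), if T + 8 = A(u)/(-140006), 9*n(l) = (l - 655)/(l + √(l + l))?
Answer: 457862213405770117/39481692 + 1844263181341*I*√187/7383076404 ≈ 1.1597e+10 + 3415.9*I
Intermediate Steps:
A(m) = m
n(l) = (-655 + l)/(9*(l + √2*√l)) (n(l) = ((l - 655)/(l + √(l + l)))/9 = ((-655 + l)/(l + √(2*l)))/9 = ((-655 + l)/(l + √2*√l))/9 = (-655 + l)/(9*(l + √2*√l)))
T = -559704/70003 (T = -8 - 640/(-140006) = -8 - 640*(-1/140006) = -8 + 320/70003 = -559704/70003 ≈ -7.9954)
(153626 + T)*(n(-374) + 75491) = (153626 - 559704/70003)*((-655 - 374)/(9*(-374 + √2*√(-374))) + 75491) = 10753721174*((⅑)*(-1029)/(-374 + √2*(I*√374)) + 75491)/70003 = 10753721174*((⅑)*(-1029)/(-374 + 2*I*√187) + 75491)/70003 = 10753721174*(-343/(3*(-374 + 2*I*√187)) + 75491)/70003 = 10753721174*(75491 - 343/(3*(-374 + 2*I*√187)))/70003 = 811809165146434/70003 - 3688526362682/(210009*(-374 + 2*I*√187))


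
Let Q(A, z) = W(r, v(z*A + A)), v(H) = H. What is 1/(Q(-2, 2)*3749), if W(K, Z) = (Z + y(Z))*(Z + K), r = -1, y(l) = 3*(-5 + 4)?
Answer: 1/236187 ≈ 4.2339e-6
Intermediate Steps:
y(l) = -3 (y(l) = 3*(-1) = -3)
W(K, Z) = (-3 + Z)*(K + Z) (W(K, Z) = (Z - 3)*(Z + K) = (-3 + Z)*(K + Z))
Q(A, z) = 3 + (A + A*z)² - 4*A - 4*A*z (Q(A, z) = (z*A + A)² - 3*(-1) - 3*(z*A + A) - (z*A + A) = (A*z + A)² + 3 - 3*(A*z + A) - (A*z + A) = (A + A*z)² + 3 - 3*(A + A*z) - (A + A*z) = (A + A*z)² + 3 + (-3*A - 3*A*z) + (-A - A*z) = 3 + (A + A*z)² - 4*A - 4*A*z)
1/(Q(-2, 2)*3749) = 1/((3 + (-2)²*(1 + 2)² - 4*(-2)*(1 + 2))*3749) = 1/((3 + 4*3² - 4*(-2)*3)*3749) = 1/((3 + 4*9 + 24)*3749) = 1/((3 + 36 + 24)*3749) = 1/(63*3749) = 1/236187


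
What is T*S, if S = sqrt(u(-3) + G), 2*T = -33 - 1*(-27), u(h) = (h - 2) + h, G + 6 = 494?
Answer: -12*sqrt(30) ≈ -65.727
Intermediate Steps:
G = 488 (G = -6 + 494 = 488)
u(h) = -2 + 2*h (u(h) = (-2 + h) + h = -2 + 2*h)
T = -3 (T = (-33 - 1*(-27))/2 = (-33 + 27)/2 = (1/2)*(-6) = -3)
S = 4*sqrt(30) (S = sqrt((-2 + 2*(-3)) + 488) = sqrt((-2 - 6) + 488) = sqrt(-8 + 488) = sqrt(480) = 4*sqrt(30) ≈ 21.909)
T*S = -12*sqrt(30)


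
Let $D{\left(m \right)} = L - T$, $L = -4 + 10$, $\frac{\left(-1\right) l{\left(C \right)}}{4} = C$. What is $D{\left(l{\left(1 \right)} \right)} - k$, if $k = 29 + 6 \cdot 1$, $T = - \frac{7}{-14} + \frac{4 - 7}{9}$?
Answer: $- \frac{175}{6} \approx -29.167$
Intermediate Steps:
$l{\left(C \right)} = - 4 C$
$T = \frac{1}{6}$ ($T = \left(-7\right) \left(- \frac{1}{14}\right) - \frac{1}{3} = \frac{1}{2} - \frac{1}{3} = \frac{1}{6} \approx 0.16667$)
$L = 6$
$k = 35$ ($k = 29 + 6 = 35$)
$D{\left(m \right)} = \frac{35}{6}$ ($D{\left(m \right)} = 6 - \frac{1}{6} = \frac{35}{6}$)
$D{\left(l{\left(1 \right)} \right)} - k = \frac{35}{6} - 35 = - \frac{175}{6}$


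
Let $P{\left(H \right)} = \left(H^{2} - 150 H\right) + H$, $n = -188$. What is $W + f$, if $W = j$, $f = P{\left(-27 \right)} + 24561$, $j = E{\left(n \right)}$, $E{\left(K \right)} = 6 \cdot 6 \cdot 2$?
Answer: $29385$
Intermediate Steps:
$E{\left(K \right)} = 72$ ($E{\left(K \right)} = 36 \cdot 2 = 72$)
$P{\left(H \right)} = H^{2} - 149 H$
$j = 72$
$f = 29313$ ($f = - 27 \left(-149 - 27\right) + 24561 = \left(-27\right) \left(-176\right) + 24561 = 4752 + 24561 = 29313$)
$W = 72$
$W + f = 72 + 29313 = 29385$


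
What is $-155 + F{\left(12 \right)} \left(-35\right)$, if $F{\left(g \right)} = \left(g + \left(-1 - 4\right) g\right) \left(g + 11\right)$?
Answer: $38485$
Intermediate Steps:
$F{\left(g \right)} = - 4 g \left(11 + g\right)$ ($F{\left(g \right)} = \left(g - 5 g\right) \left(11 + g\right) = - 4 g \left(11 + g\right)$)
$-155 + F{\left(12 \right)} \left(-35\right) = -155 + \left(-4\right) 12 \left(11 + 12\right) \left(-35\right) = -155 + \left(-4\right) 12 \cdot 23 \left(-35\right) = -155 - -38640 = -155 + 38640 = 38485$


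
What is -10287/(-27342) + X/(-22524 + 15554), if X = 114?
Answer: 3810189/10587430 ≈ 0.35988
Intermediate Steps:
-10287/(-27342) + X/(-22524 + 15554) = -10287/(-27342) + 114/(-22524 + 15554) = -10287*(-1/27342) + 114/(-6970) = 1143/3038 + 114*(-1/6970) = 1143/3038 - 57/3485 = 3810189/10587430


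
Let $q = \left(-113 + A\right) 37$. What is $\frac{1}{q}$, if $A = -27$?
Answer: $- \frac{1}{5180} \approx -0.00019305$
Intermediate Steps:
$q = -5180$ ($q = \left(-113 - 27\right) 37 = \left(-140\right) 37 = -5180$)
$\frac{1}{q} = \frac{1}{-5180} = - \frac{1}{5180}$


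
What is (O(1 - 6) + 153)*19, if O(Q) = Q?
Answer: 2812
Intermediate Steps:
(O(1 - 6) + 153)*19 = ((1 - 6) + 153)*19 = (-5 + 153)*19 = 148*19 = 2812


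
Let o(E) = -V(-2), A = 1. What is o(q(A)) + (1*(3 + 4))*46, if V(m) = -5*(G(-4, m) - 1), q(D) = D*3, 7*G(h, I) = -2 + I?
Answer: 2199/7 ≈ 314.14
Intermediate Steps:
G(h, I) = -2/7 + I/7 (G(h, I) = (-2 + I)/7 = -2/7 + I/7)
q(D) = 3*D
V(m) = 45/7 - 5*m/7 (V(m) = -5*((-2/7 + m/7) - 1) = -5*(-9/7 + m/7) = 45/7 - 5*m/7)
o(E) = -55/7 (o(E) = -(45/7 - 5/7*(-2)) = -(45/7 + 10/7) = -1*55/7 = -55/7)
o(q(A)) + (1*(3 + 4))*46 = -55/7 + (1*(3 + 4))*46 = -55/7 + (1*7)*46 = -55/7 + 7*46 = -55/7 + 322 = 2199/7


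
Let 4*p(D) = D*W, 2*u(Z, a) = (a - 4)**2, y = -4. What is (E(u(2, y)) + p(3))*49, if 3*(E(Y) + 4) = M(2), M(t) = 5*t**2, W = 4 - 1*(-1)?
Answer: 3773/12 ≈ 314.42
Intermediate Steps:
W = 5 (W = 4 + 1 = 5)
u(Z, a) = (-4 + a)**2/2 (u(Z, a) = (a - 4)**2/2 = (-4 + a)**2/2)
E(Y) = 8/3 (E(Y) = -4 + (5*2**2)/3 = -4 + (5*4)/3 = -4 + (1/3)*20 = -4 + 20/3 = 8/3)
p(D) = 5*D/4 (p(D) = (D*5)/4 = (5*D)/4 = 5*D/4)
(E(u(2, y)) + p(3))*49 = (8/3 + (5/4)*3)*49 = (8/3 + 15/4)*49 = (77/12)*49 = 3773/12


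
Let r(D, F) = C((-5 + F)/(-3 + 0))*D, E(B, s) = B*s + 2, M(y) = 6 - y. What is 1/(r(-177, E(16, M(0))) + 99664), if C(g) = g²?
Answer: -1/70433 ≈ -1.4198e-5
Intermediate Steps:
E(B, s) = 2 + B*s
r(D, F) = D*(5/3 - F/3)² (r(D, F) = ((-5 + F)/(-3 + 0))²*D = ((-5 + F)/(-3))²*D = ((-5 + F)*(-⅓))²*D = (5/3 - F/3)²*D = D*(5/3 - F/3)²)
1/(r(-177, E(16, M(0))) + 99664) = 1/((⅑)*(-177)*(-5 + (2 + 16*(6 - 1*0)))² + 99664) = 1/((⅑)*(-177)*(-5 + (2 + 16*(6 + 0)))² + 99664) = 1/((⅑)*(-177)*(-5 + (2 + 16*6))² + 99664) = 1/((⅑)*(-177)*(-5 + (2 + 96))² + 99664) = 1/((⅑)*(-177)*(-5 + 98)² + 99664) = 1/((⅑)*(-177)*93² + 99664) = 1/((⅑)*(-177)*8649 + 99664) = 1/(-170097 + 99664) = 1/(-70433) = -1/70433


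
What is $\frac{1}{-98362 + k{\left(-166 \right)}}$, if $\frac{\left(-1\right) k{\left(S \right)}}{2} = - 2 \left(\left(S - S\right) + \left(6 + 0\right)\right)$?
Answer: $- \frac{1}{98338} \approx -1.0169 \cdot 10^{-5}$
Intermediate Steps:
$k{\left(S \right)} = 24$ ($k{\left(S \right)} = - 2 \left(- 2 \left(\left(S - S\right) + \left(6 + 0\right)\right)\right) = - 2 \left(- 2 \left(0 + 6\right)\right) = - 2 \left(\left(-2\right) 6\right) = \left(-2\right) \left(-12\right) = 24$)
$\frac{1}{-98362 + k{\left(-166 \right)}} = \frac{1}{-98362 + 24} = \frac{1}{-98338} = - \frac{1}{98338}$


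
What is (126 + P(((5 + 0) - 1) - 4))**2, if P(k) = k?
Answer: 15876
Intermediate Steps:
(126 + P(((5 + 0) - 1) - 4))**2 = (126 + (((5 + 0) - 1) - 4))**2 = (126 + ((5 - 1) - 4))**2 = (126 + (4 - 4))**2 = (126 + 0)**2 = 126**2 = 15876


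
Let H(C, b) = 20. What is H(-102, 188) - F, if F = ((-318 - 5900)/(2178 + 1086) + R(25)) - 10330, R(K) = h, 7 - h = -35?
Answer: 16825765/1632 ≈ 10310.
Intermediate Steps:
h = 42 (h = 7 - 1*(-35) = 7 + 35 = 42)
R(K) = 42
F = -16793125/1632 (F = ((-318 - 5900)/(2178 + 1086) + 42) - 10330 = (-6218/3264 + 42) - 10330 = (-6218*1/3264 + 42) - 10330 = (-3109/1632 + 42) - 10330 = 65435/1632 - 10330 = -16793125/1632 ≈ -10290.)
H(-102, 188) - F = 20 - 1*(-16793125/1632) = 20 + 16793125/1632 = 16825765/1632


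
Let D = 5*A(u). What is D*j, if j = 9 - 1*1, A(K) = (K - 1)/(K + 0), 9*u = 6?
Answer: -20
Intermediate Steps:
u = ⅔ (u = (⅑)*6 = ⅔ ≈ 0.66667)
A(K) = (-1 + K)/K
j = 8 (j = 9 - 1 = 8)
D = -5/2 (D = 5*((-1 + ⅔)/(⅔)) = 5*((3/2)*(-⅓)) = 5*(-½) = -5/2 ≈ -2.5000)
D*j = -5/2*8 = -20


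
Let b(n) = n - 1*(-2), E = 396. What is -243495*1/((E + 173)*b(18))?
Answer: -48699/2276 ≈ -21.397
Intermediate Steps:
b(n) = 2 + n (b(n) = n + 2 = 2 + n)
-243495*1/((E + 173)*b(18)) = -243495*1/((2 + 18)*(396 + 173)) = -243495/(569*20) = -243495/11380 = -243495*1/11380 = -48699/2276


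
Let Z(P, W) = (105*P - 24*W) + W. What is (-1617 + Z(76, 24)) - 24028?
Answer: -18217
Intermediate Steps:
Z(P, W) = -23*W + 105*P (Z(P, W) = (-24*W + 105*P) + W = -23*W + 105*P)
(-1617 + Z(76, 24)) - 24028 = (-1617 + (-23*24 + 105*76)) - 24028 = (-1617 + (-552 + 7980)) - 24028 = (-1617 + 7428) - 24028 = 5811 - 24028 = -18217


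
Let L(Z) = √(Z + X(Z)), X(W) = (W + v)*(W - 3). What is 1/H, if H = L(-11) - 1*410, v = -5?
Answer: -410/167887 - √213/167887 ≈ -0.0025291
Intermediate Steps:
X(W) = (-5 + W)*(-3 + W) (X(W) = (W - 5)*(W - 3) = (-5 + W)*(-3 + W))
L(Z) = √(15 + Z² - 7*Z) (L(Z) = √(Z + (15 + Z² - 8*Z)) = √(15 + Z² - 7*Z))
H = -410 + √213 (H = √(15 + (-11)² - 7*(-11)) - 1*410 = √(15 + 121 + 77) - 410 = √213 - 410 = -410 + √213 ≈ -395.41)
1/H = 1/(-410 + √213)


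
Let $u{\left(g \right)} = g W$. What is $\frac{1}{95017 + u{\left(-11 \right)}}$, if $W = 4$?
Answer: $\frac{1}{94973} \approx 1.0529 \cdot 10^{-5}$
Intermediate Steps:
$u{\left(g \right)} = 4 g$ ($u{\left(g \right)} = g 4 = 4 g$)
$\frac{1}{95017 + u{\left(-11 \right)}} = \frac{1}{95017 + 4 \left(-11\right)} = \frac{1}{95017 - 44} = \frac{1}{94973}$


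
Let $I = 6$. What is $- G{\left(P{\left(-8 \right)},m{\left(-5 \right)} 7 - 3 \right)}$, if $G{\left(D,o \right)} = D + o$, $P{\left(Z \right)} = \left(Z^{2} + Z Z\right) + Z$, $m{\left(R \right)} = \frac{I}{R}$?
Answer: $- \frac{543}{5} \approx -108.6$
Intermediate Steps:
$m{\left(R \right)} = \frac{6}{R}$
$P{\left(Z \right)} = Z + 2 Z^{2}$ ($P{\left(Z \right)} = \left(Z^{2} + Z^{2}\right) + Z = 2 Z^{2} + Z = Z + 2 Z^{2}$)
$- G{\left(P{\left(-8 \right)},m{\left(-5 \right)} 7 - 3 \right)} = - (- 8 \left(1 + 2 \left(-8\right)\right) + \left(\frac{6}{-5} \cdot 7 - 3\right)) = - (- 8 \left(1 - 16\right) + \left(6 \left(- \frac{1}{5}\right) 7 - 3\right)) = - (\left(-8\right) \left(-15\right) - \frac{57}{5}) = - (120 - \frac{57}{5}) = \left(-1\right) \frac{543}{5} = - \frac{543}{5}$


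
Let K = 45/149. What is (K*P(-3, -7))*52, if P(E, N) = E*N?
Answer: 49140/149 ≈ 329.80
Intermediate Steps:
K = 45/149 (K = 45*(1/149) = 45/149 ≈ 0.30201)
(K*P(-3, -7))*52 = (45*(-3*(-7))/149)*52 = ((45/149)*21)*52 = (945/149)*52 = 49140/149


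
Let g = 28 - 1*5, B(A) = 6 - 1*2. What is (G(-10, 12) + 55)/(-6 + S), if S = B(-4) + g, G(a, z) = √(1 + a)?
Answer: 55/21 + I/7 ≈ 2.619 + 0.14286*I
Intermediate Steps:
B(A) = 4 (B(A) = 6 - 2 = 4)
g = 23 (g = 28 - 5 = 23)
S = 27 (S = 4 + 23 = 27)
(G(-10, 12) + 55)/(-6 + S) = (√(1 - 10) + 55)/(-6 + 27) = (√(-9) + 55)/21 = (3*I + 55)/21 = (55 + 3*I)/21 = 55/21 + I/7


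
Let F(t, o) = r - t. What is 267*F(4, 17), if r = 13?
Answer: 2403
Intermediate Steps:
F(t, o) = 13 - t
267*F(4, 17) = 267*(13 - 1*4) = 267*(13 - 4) = 267*9 = 2403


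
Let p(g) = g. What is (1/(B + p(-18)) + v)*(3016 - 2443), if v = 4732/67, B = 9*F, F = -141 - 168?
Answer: 2529756991/62511 ≈ 40469.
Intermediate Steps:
F = -309
B = -2781 (B = 9*(-309) = -2781)
v = 4732/67 (v = 4732*(1/67) = 4732/67 ≈ 70.627)
(1/(B + p(-18)) + v)*(3016 - 2443) = (1/(-2781 - 18) + 4732/67)*(3016 - 2443) = (1/(-2799) + 4732/67)*573 = (-1/2799 + 4732/67)*573 = (13244801/187533)*573 = 2529756991/62511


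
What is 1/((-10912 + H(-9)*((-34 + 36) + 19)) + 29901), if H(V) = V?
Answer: 1/18800 ≈ 5.3191e-5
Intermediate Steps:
1/((-10912 + H(-9)*((-34 + 36) + 19)) + 29901) = 1/((-10912 - 9*((-34 + 36) + 19)) + 29901) = 1/((-10912 - 9*(2 + 19)) + 29901) = 1/((-10912 - 9*21) + 29901) = 1/((-10912 - 189) + 29901) = 1/(-11101 + 29901) = 1/18800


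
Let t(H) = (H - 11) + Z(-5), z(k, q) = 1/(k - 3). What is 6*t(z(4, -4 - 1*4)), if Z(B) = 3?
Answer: -42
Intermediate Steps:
z(k, q) = 1/(-3 + k)
t(H) = -8 + H (t(H) = (H - 11) + 3 = (-11 + H) + 3 = -8 + H)
6*t(z(4, -4 - 1*4)) = 6*(-8 + 1/(-3 + 4)) = 6*(-8 + 1/1) = 6*(-8 + 1) = 6*(-7) = -42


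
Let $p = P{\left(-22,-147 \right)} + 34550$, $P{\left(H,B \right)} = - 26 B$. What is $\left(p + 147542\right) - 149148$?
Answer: $36766$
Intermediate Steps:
$p = 38372$ ($p = \left(-26\right) \left(-147\right) + 34550 = 3822 + 34550 = 38372$)
$\left(p + 147542\right) - 149148 = \left(38372 + 147542\right) - 149148 = 185914 - 149148 = 36766$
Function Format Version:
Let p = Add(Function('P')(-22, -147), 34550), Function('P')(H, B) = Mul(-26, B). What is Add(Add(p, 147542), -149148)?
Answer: 36766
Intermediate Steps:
p = 38372 (p = Add(Mul(-26, -147), 34550) = Add(3822, 34550) = 38372)
Add(Add(p, 147542), -149148) = Add(Add(38372, 147542), -149148) = Add(185914, -149148) = 36766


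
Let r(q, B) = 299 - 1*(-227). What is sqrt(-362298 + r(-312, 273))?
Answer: 2*I*sqrt(90443) ≈ 601.47*I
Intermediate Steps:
r(q, B) = 526 (r(q, B) = 299 + 227 = 526)
sqrt(-362298 + r(-312, 273)) = sqrt(-362298 + 526) = sqrt(-361772) = 2*I*sqrt(90443)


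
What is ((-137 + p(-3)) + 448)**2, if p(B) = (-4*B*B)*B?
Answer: 175561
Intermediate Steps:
p(B) = -4*B**3 (p(B) = (-4*B**2)*B = -4*B**3)
((-137 + p(-3)) + 448)**2 = ((-137 - 4*(-3)**3) + 448)**2 = ((-137 - 4*(-27)) + 448)**2 = ((-137 + 108) + 448)**2 = (-29 + 448)**2 = 419**2 = 175561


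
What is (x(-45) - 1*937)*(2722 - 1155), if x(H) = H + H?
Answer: -1609309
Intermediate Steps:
x(H) = 2*H
(x(-45) - 1*937)*(2722 - 1155) = (2*(-45) - 1*937)*(2722 - 1155) = (-90 - 937)*1567 = -1027*1567 = -1609309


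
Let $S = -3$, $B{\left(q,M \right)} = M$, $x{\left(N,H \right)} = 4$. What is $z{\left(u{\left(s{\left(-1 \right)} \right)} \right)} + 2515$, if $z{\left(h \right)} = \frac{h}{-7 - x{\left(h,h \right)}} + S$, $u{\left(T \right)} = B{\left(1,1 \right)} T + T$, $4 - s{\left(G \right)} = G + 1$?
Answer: $\frac{27624}{11} \approx 2511.3$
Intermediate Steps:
$s{\left(G \right)} = 3 - G$ ($s{\left(G \right)} = 4 - \left(G + 1\right) = 4 - \left(1 + G\right) = 3 - G$)
$u{\left(T \right)} = 2 T$ ($u{\left(T \right)} = 1 T + T = T + T = 2 T$)
$z{\left(h \right)} = -3 - \frac{h}{11}$ ($z{\left(h \right)} = \frac{h}{-7 - 4} - 3 = \frac{h}{-11} - 3 = h \left(- \frac{1}{11}\right) - 3 = - \frac{h}{11} - 3 = -3 - \frac{h}{11}$)
$z{\left(u{\left(s{\left(-1 \right)} \right)} \right)} + 2515 = \left(-3 - \frac{2 \left(3 - -1\right)}{11}\right) + 2515 = \left(-3 - \frac{2 \left(3 + 1\right)}{11}\right) + 2515 = \left(-3 - \frac{2 \cdot 4}{11}\right) + 2515 = \left(-3 - \frac{8}{11}\right) + 2515 = - \frac{41}{11} + 2515 = \frac{27624}{11}$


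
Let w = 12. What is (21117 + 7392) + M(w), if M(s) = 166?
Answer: 28675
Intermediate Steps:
(21117 + 7392) + M(w) = (21117 + 7392) + 166 = 28509 + 166 = 28675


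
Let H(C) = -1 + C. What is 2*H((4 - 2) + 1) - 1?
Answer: 3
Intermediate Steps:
2*H((4 - 2) + 1) - 1 = 2*(-1 + ((4 - 2) + 1)) - 1 = 2*(-1 + (2 + 1)) - 1 = 2*(-1 + 3) - 1 = 2*2 - 1 = 4 - 1 = 3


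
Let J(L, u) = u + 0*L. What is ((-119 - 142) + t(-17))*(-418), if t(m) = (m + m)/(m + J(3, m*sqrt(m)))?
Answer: 418*(-259*I + 261*sqrt(17))/(sqrt(17) - I) ≈ 1.0905e+5 + 191.5*I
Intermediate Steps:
J(L, u) = u (J(L, u) = u + 0 = u)
t(m) = 2*m/(m + m**(3/2)) (t(m) = (m + m)/(m + m*sqrt(m)) = (2*m)/(m + m**(3/2)) = 2*m/(m + m**(3/2)))
((-119 - 142) + t(-17))*(-418) = ((-119 - 142) + 2*(-17)/(-17 + (-17)**(3/2)))*(-418) = (-261 + 2*(-17)/(-17 - 17*I*sqrt(17)))*(-418) = (-261 - 34/(-17 - 17*I*sqrt(17)))*(-418) = 109098 + 14212/(-17 - 17*I*sqrt(17))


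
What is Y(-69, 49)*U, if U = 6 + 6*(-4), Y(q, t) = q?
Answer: 1242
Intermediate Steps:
U = -18 (U = 6 - 24 = -18)
Y(-69, 49)*U = -69*(-18) = 1242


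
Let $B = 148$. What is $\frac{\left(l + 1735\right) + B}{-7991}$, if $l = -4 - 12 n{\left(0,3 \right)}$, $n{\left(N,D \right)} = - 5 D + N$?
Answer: $- \frac{2059}{7991} \approx -0.25766$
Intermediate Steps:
$n{\left(N,D \right)} = N - 5 D$
$l = 176$ ($l = -4 - 12 \left(0 - 15\right) = -4 - -180 = -4 + 180 = 176$)
$\frac{\left(l + 1735\right) + B}{-7991} = \frac{\left(176 + 1735\right) + 148}{-7991} = \left(1911 + 148\right) \left(- \frac{1}{7991}\right) = 2059 \left(- \frac{1}{7991}\right) = - \frac{2059}{7991}$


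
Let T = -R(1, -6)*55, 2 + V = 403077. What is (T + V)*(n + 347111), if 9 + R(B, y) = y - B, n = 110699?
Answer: 184934638550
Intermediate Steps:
R(B, y) = -9 + y - B (R(B, y) = -9 + (y - B) = -9 + y - B)
V = 403075 (V = -2 + 403077 = 403075)
T = 880 (T = -(-9 - 6 - 1*1)*55 = -(-9 - 6 - 1)*55 = -1*(-16)*55 = 16*55 = 880)
(T + V)*(n + 347111) = (880 + 403075)*(110699 + 347111) = 403955*457810 = 184934638550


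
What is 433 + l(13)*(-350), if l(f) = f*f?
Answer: -58717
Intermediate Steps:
l(f) = f²
433 + l(13)*(-350) = 433 + 13²*(-350) = 433 + 169*(-350) = 433 - 59150 = -58717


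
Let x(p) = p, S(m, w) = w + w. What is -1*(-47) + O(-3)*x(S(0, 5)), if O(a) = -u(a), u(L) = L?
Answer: 77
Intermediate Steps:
S(m, w) = 2*w
O(a) = -a
-1*(-47) + O(-3)*x(S(0, 5)) = -1*(-47) + (-1*(-3))*(2*5) = 47 + 3*10 = 47 + 30 = 77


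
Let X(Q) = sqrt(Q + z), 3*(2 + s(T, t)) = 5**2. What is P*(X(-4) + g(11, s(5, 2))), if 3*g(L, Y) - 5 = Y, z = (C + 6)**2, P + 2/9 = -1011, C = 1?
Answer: -309434/81 - 9101*sqrt(5)/3 ≈ -10604.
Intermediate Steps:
P = -9101/9 (P = -2/9 - 1011 = -9101/9 ≈ -1011.2)
s(T, t) = 19/3 (s(T, t) = -2 + (1/3)*5**2 = -2 + (1/3)*25 = -2 + 25/3 = 19/3)
z = 49 (z = (1 + 6)**2 = 7**2 = 49)
X(Q) = sqrt(49 + Q) (X(Q) = sqrt(Q + 49) = sqrt(49 + Q))
g(L, Y) = 5/3 + Y/3
P*(X(-4) + g(11, s(5, 2))) = -9101*(sqrt(49 - 4) + (5/3 + (1/3)*(19/3)))/9 = -9101*(sqrt(45) + (5/3 + 19/9))/9 = -9101*(3*sqrt(5) + 34/9)/9 = -9101*(34/9 + 3*sqrt(5))/9 = -309434/81 - 9101*sqrt(5)/3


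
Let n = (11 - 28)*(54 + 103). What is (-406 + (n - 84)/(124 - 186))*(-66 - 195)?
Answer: 5851359/62 ≈ 94377.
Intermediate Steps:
n = -2669 (n = -17*157 = -2669)
(-406 + (n - 84)/(124 - 186))*(-66 - 195) = (-406 + (-2669 - 84)/(124 - 186))*(-66 - 195) = (-406 - 2753/(-62))*(-261) = (-406 - 2753*(-1/62))*(-261) = (-406 + 2753/62)*(-261) = -22419/62*(-261) = 5851359/62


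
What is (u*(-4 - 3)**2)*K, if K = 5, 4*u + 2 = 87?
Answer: 20825/4 ≈ 5206.3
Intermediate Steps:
u = 85/4 (u = -1/2 + (1/4)*87 = -1/2 + 87/4 = 85/4 ≈ 21.250)
(u*(-4 - 3)**2)*K = (85*(-4 - 3)**2/4)*5 = ((85/4)*(-7)**2)*5 = ((85/4)*49)*5 = (4165/4)*5 = 20825/4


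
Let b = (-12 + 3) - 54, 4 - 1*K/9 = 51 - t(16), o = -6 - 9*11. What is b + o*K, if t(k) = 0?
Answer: 44352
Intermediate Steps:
o = -105 (o = -6 - 99 = -105)
K = -423 (K = 36 - 9*(51 - 1*0) = 36 - 9*(51 + 0) = 36 - 9*51 = 36 - 459 = -423)
b = -63 (b = -9 - 54 = -63)
b + o*K = -63 - 105*(-423) = -63 + 44415 = 44352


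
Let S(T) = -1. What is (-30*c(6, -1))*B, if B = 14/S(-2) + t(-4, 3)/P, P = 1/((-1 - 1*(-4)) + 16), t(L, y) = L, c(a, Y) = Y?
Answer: -2700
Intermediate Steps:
P = 1/19 (P = 1/((-1 + 4) + 16) = 1/(3 + 16) = 1/19 ≈ 0.052632)
B = -90 (B = 14/(-1) - 4/1/19 = 14*(-1) - 4*19 = -14 - 76 = -90)
(-30*c(6, -1))*B = -30*(-1)*(-90) = 30*(-90) = -2700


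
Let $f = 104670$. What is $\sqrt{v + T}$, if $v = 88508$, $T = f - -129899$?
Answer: $\sqrt{323077} \approx 568.4$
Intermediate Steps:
$T = 234569$ ($T = 104670 - -129899 = 104670 + 129899 = 234569$)
$\sqrt{v + T} = \sqrt{88508 + 234569} = \sqrt{323077}$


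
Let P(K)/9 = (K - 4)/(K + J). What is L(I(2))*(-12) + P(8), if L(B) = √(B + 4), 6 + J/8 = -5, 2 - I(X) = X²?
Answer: -9/20 - 12*√2 ≈ -17.421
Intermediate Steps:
I(X) = 2 - X²
J = -88 (J = -48 + 8*(-5) = -48 - 40 = -88)
L(B) = √(4 + B)
P(K) = 9*(-4 + K)/(-88 + K) (P(K) = 9*((K - 4)/(K - 88)) = 9*((-4 + K)/(-88 + K)) = 9*(-4 + K)/(-88 + K))
L(I(2))*(-12) + P(8) = √(4 + (2 - 1*2²))*(-12) + 9*(-4 + 8)/(-88 + 8) = √(4 + (2 - 1*4))*(-12) + 9*4/(-80) = √(4 + (2 - 4))*(-12) + 9*(-1/80)*4 = √(4 - 2)*(-12) - 9/20 = √2*(-12) - 9/20 = -12*√2 - 9/20 = -9/20 - 12*√2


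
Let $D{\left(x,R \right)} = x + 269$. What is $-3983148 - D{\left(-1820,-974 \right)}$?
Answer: $-3981597$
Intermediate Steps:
$D{\left(x,R \right)} = 269 + x$
$-3983148 - D{\left(-1820,-974 \right)} = -3983148 - \left(269 - 1820\right) = -3983148 - -1551 = -3983148 + 1551 = -3981597$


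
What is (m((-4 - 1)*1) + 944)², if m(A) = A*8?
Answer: 817216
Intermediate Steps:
m(A) = 8*A
(m((-4 - 1)*1) + 944)² = (8*((-4 - 1)*1) + 944)² = (8*(-5*1) + 944)² = (8*(-5) + 944)² = (-40 + 944)² = 904² = 817216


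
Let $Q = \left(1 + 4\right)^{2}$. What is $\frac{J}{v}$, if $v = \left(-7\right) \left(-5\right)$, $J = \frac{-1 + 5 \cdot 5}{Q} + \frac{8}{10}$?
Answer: $\frac{44}{875} \approx 0.050286$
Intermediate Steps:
$Q = 25$ ($Q = 5^{2} = 25$)
$J = \frac{44}{25}$ ($J = \frac{-1 + 5 \cdot 5}{25} + \frac{8}{10} = \left(-1 + 25\right) \frac{1}{25} + 8 \cdot \frac{1}{10} = 24 \cdot \frac{1}{25} + \frac{4}{5} = \frac{24}{25} + \frac{4}{5} = \frac{44}{25} \approx 1.76$)
$v = 35$
$\frac{J}{v} = \frac{1}{35} \cdot \frac{44}{25} = \frac{44}{875}$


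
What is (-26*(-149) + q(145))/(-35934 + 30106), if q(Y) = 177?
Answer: -4051/5828 ≈ -0.69509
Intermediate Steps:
(-26*(-149) + q(145))/(-35934 + 30106) = (-26*(-149) + 177)/(-35934 + 30106) = (3874 + 177)/(-5828) = 4051*(-1/5828) = -4051/5828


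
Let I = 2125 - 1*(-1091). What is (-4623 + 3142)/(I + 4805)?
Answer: -1481/8021 ≈ -0.18464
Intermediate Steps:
I = 3216 (I = 2125 + 1091 = 3216)
(-4623 + 3142)/(I + 4805) = (-4623 + 3142)/(3216 + 4805) = -1481/8021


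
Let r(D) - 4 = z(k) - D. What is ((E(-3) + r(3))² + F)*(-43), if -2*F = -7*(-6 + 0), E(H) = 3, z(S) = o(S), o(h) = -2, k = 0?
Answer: 731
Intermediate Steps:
z(S) = -2
r(D) = 2 - D (r(D) = 4 + (-2 - D) = 2 - D)
F = -21 (F = -(-7)*(-6 + 0)/2 = -(-7)*(-6)/2 = -½*42 = -21)
((E(-3) + r(3))² + F)*(-43) = ((3 + (2 - 1*3))² - 21)*(-43) = ((3 + (2 - 3))² - 21)*(-43) = ((3 - 1)² - 21)*(-43) = (2² - 21)*(-43) = (4 - 21)*(-43) = -17*(-43) = 731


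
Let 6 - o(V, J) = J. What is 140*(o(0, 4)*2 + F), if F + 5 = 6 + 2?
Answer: 980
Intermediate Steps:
F = 3 (F = -5 + (6 + 2) = -5 + 8 = 3)
o(V, J) = 6 - J
140*(o(0, 4)*2 + F) = 140*((6 - 1*4)*2 + 3) = 140*((6 - 4)*2 + 3) = 140*(2*2 + 3) = 140*(4 + 3) = 140*7 = 980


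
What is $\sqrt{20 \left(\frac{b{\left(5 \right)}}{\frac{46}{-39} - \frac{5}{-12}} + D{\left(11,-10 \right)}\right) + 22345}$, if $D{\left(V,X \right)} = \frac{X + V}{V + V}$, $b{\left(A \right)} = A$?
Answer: $\frac{\sqrt{38064666255}}{1309} \approx 149.05$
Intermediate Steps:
$D{\left(V,X \right)} = \frac{V + X}{2 V}$
$\sqrt{20 \left(\frac{b{\left(5 \right)}}{\frac{46}{-39} - \frac{5}{-12}} + D{\left(11,-10 \right)}\right) + 22345} = \sqrt{20 \left(\frac{5}{\frac{46}{-39} - \frac{5}{-12}} + \frac{11 - 10}{2 \cdot 11}\right) + 22345} = \sqrt{20 \left(\frac{5}{46 \left(- \frac{1}{39}\right) - - \frac{5}{12}} + \frac{1}{2} \cdot \frac{1}{11} \cdot 1\right) + 22345} = \sqrt{20 \left(\frac{5}{- \frac{46}{39} + \frac{5}{12}} + \frac{1}{22}\right) + 22345} = \sqrt{20 \left(\frac{5}{- \frac{119}{156}} + \frac{1}{22}\right) + 22345} = \sqrt{20 \left(5 \left(- \frac{156}{119}\right) + \frac{1}{22}\right) + 22345} = \sqrt{20 \left(- \frac{780}{119} + \frac{1}{22}\right) + 22345} = \sqrt{20 \left(- \frac{17041}{2618}\right) + 22345} = \sqrt{- \frac{170410}{1309} + 22345} = \sqrt{\frac{29079195}{1309}} = \frac{\sqrt{38064666255}}{1309}$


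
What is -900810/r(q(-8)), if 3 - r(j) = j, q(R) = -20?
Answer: -900810/23 ≈ -39166.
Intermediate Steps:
r(j) = 3 - j
-900810/r(q(-8)) = -900810/(3 - 1*(-20)) = -900810/(3 + 20) = -900810/23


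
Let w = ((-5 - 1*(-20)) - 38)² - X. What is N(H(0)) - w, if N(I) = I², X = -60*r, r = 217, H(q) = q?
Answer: -13549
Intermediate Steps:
X = -13020 (X = -60*217 = -13020)
w = 13549 (w = ((-5 - 1*(-20)) - 38)² - 1*(-13020) = ((-5 + 20) - 38)² + 13020 = (15 - 38)² + 13020 = (-23)² + 13020 = 529 + 13020 = 13549)
N(H(0)) - w = 0² - 1*13549 = 0 - 13549 = -13549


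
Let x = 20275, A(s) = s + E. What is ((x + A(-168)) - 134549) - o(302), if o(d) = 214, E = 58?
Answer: -114598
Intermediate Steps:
A(s) = 58 + s (A(s) = s + 58 = 58 + s)
((x + A(-168)) - 134549) - o(302) = ((20275 + (58 - 168)) - 134549) - 1*214 = ((20275 - 110) - 134549) - 214 = (20165 - 134549) - 214 = -114384 - 214 = -114598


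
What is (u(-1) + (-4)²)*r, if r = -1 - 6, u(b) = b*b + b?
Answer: -112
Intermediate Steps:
u(b) = b + b² (u(b) = b² + b = b + b²)
r = -7
(u(-1) + (-4)²)*r = (-(1 - 1) + (-4)²)*(-7) = (-1*0 + 16)*(-7) = (0 + 16)*(-7) = 16*(-7) = -112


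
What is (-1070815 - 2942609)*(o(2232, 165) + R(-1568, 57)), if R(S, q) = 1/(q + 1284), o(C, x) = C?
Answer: -1334736838768/149 ≈ -8.9580e+9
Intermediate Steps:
R(S, q) = 1/(1284 + q)
(-1070815 - 2942609)*(o(2232, 165) + R(-1568, 57)) = (-1070815 - 2942609)*(2232 + 1/(1284 + 57)) = -4013424*(2232 + 1/1341) = -4013424*2993113/1341 = -1334736838768/149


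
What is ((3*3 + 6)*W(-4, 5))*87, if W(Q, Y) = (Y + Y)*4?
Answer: 52200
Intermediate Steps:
W(Q, Y) = 8*Y (W(Q, Y) = (2*Y)*4 = 8*Y)
((3*3 + 6)*W(-4, 5))*87 = ((3*3 + 6)*(8*5))*87 = ((9 + 6)*40)*87 = (15*40)*87 = 600*87 = 52200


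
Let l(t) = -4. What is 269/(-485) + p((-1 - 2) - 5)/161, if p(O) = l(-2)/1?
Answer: -45249/78085 ≈ -0.57948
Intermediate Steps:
p(O) = -4 (p(O) = -4/1 = -4*1 = -4)
269/(-485) + p((-1 - 2) - 5)/161 = 269/(-485) - 4/161 = 269*(-1/485) - 4*1/161 = -269/485 - 4/161 = -45249/78085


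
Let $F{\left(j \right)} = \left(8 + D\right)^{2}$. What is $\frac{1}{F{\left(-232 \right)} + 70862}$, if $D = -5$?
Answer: $\frac{1}{70871} \approx 1.411 \cdot 10^{-5}$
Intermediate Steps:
$F{\left(j \right)} = 9$ ($F{\left(j \right)} = \left(8 - 5\right)^{2} = 3^{2} = 9$)
$\frac{1}{F{\left(-232 \right)} + 70862} = \frac{1}{9 + 70862} = \frac{1}{70871}$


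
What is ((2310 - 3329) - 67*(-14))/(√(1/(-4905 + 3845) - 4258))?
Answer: 162*I*√1196072465/4513481 ≈ 1.2413*I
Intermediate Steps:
((2310 - 3329) - 67*(-14))/(√(1/(-4905 + 3845) - 4258)) = (-1019 + 938)/(√(1/(-1060) - 4258)) = -81/√(-1/1060 - 4258) = -81*(-2*I*√1196072465/4513481) = -(-162)*I*√1196072465/4513481 = 162*I*√1196072465/4513481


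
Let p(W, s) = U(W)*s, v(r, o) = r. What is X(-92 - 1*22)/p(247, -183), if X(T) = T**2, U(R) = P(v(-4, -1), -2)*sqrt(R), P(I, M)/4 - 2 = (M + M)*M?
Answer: -57*sqrt(247)/7930 ≈ -0.11297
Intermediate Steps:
P(I, M) = 8 + 8*M**2 (P(I, M) = 8 + 4*((M + M)*M) = 8 + 4*((2*M)*M) = 8 + 4*(2*M**2) = 8 + 8*M**2)
U(R) = 40*sqrt(R) (U(R) = (8 + 8*(-2)**2)*sqrt(R) = (8 + 8*4)*sqrt(R) = (8 + 32)*sqrt(R) = 40*sqrt(R))
p(W, s) = 40*s*sqrt(W) (p(W, s) = (40*sqrt(W))*s = 40*s*sqrt(W))
X(-92 - 1*22)/p(247, -183) = (-92 - 1*22)**2/((40*(-183)*sqrt(247))) = (-92 - 22)**2/((-7320*sqrt(247))) = (-114)**2*(-sqrt(247)/1808040) = 12996*(-sqrt(247)/1808040) = -57*sqrt(247)/7930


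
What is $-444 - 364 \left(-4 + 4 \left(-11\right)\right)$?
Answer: $17028$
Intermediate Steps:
$-444 - 364 \left(-4 + 4 \left(-11\right)\right) = -444 - 364 \left(-4 - 44\right) = -444 - -17472 = -444 + 17472 = 17028$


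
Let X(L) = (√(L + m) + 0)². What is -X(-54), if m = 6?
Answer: 48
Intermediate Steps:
X(L) = 6 + L (X(L) = (√(L + 6) + 0)² = (√(6 + L) + 0)² = (√(6 + L))² = 6 + L)
-X(-54) = -(6 - 54) = -1*(-48) = 48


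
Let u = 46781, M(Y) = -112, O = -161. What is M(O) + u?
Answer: 46669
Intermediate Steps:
M(O) + u = -112 + 46781 = 46669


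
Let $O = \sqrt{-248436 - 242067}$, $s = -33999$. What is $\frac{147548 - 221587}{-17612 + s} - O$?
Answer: $\frac{10577}{7373} - i \sqrt{490503} \approx 1.4346 - 700.36 i$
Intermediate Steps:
$O = i \sqrt{490503}$ ($O = \sqrt{-490503} = i \sqrt{490503} \approx 700.36 i$)
$\frac{147548 - 221587}{-17612 + s} - O = \frac{147548 - 221587}{-17612 - 33999} - i \sqrt{490503} = - \frac{74039}{-51611} - i \sqrt{490503} = \left(-74039\right) \left(- \frac{1}{51611}\right) - i \sqrt{490503} = \frac{10577}{7373} - i \sqrt{490503}$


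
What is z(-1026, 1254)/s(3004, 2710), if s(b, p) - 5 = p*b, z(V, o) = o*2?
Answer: 836/2713615 ≈ 0.00030808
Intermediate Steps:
z(V, o) = 2*o
s(b, p) = 5 + b*p (s(b, p) = 5 + p*b = 5 + b*p)
z(-1026, 1254)/s(3004, 2710) = (2*1254)/(5 + 3004*2710) = 2508/(5 + 8140840) = 2508/8140845 = 2508*(1/8140845) = 836/2713615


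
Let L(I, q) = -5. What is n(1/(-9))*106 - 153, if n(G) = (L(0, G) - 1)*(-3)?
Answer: 1755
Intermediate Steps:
n(G) = 18 (n(G) = (-5 - 1)*(-3) = -6*(-3) = 18)
n(1/(-9))*106 - 153 = 18*106 - 153 = 1908 - 153 = 1755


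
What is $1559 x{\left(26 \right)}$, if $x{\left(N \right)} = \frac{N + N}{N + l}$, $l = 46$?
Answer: $\frac{20267}{18} \approx 1125.9$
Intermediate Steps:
$x{\left(N \right)} = \frac{2 N}{46 + N}$ ($x{\left(N \right)} = \frac{N + N}{N + 46} = \frac{2 N}{46 + N}$)
$1559 x{\left(26 \right)} = 1559 \cdot 2 \cdot 26 \frac{1}{46 + 26} = 1559 \cdot 2 \cdot 26 \cdot \frac{1}{72} = 1559 \cdot \frac{13}{18} = \frac{20267}{18}$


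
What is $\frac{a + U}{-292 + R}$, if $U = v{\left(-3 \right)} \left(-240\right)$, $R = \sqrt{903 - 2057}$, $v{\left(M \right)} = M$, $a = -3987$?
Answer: $\frac{52998}{4801} + \frac{363 i \sqrt{1154}}{9602} \approx 11.039 + 1.2842 i$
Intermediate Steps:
$R = i \sqrt{1154}$ ($R = \sqrt{-1154} = i \sqrt{1154} \approx 33.971 i$)
$U = 720$ ($U = \left(-3\right) \left(-240\right) = 720$)
$\frac{a + U}{-292 + R} = \frac{-3987 + 720}{-292 + i \sqrt{1154}} = - \frac{3267}{-292 + i \sqrt{1154}}$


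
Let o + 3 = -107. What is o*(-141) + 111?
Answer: 15621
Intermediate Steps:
o = -110 (o = -3 - 107 = -110)
o*(-141) + 111 = -110*(-141) + 111 = 15510 + 111 = 15621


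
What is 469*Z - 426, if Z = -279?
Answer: -131277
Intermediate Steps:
469*Z - 426 = 469*(-279) - 426 = -130851 - 426 = -131277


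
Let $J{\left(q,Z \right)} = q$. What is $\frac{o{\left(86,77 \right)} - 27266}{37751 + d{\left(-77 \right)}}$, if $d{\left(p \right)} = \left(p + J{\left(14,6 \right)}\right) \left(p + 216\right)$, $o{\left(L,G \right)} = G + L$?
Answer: $- \frac{27103}{28994} \approx -0.93478$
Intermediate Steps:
$d{\left(p \right)} = \left(14 + p\right) \left(216 + p\right)$ ($d{\left(p \right)} = \left(p + 14\right) \left(p + 216\right) = \left(14 + p\right) \left(216 + p\right)$)
$\frac{o{\left(86,77 \right)} - 27266}{37751 + d{\left(-77 \right)}} = \frac{\left(77 + 86\right) - 27266}{37751 + \left(3024 + \left(-77\right)^{2} + 230 \left(-77\right)\right)} = \frac{163 - 27266}{37751 + \left(3024 + 5929 - 17710\right)} = - \frac{27103}{37751 - 8757} = - \frac{27103}{28994}$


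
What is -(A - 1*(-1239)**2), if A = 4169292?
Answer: -2634171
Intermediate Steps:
-(A - 1*(-1239)**2) = -(4169292 - 1*(-1239)**2) = -(4169292 - 1*1535121) = -(4169292 - 1535121) = -1*2634171 = -2634171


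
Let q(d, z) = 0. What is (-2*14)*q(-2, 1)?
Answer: 0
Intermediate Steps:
(-2*14)*q(-2, 1) = -2*14*0 = -28*0 = 0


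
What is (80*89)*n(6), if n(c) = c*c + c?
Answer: 299040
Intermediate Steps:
n(c) = c + c² (n(c) = c² + c = c + c²)
(80*89)*n(6) = (80*89)*(6*(1 + 6)) = 7120*(6*7) = 7120*42 = 299040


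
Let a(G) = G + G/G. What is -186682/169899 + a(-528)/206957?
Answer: -38724683447/35161787343 ≈ -1.1013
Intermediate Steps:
a(G) = 1 + G (a(G) = G + 1 = 1 + G)
-186682/169899 + a(-528)/206957 = -186682/169899 + (1 - 528)/206957 = -186682*1/169899 - 527*1/206957 = -186682/169899 - 527/206957 = -38724683447/35161787343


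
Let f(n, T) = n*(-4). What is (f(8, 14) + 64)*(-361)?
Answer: -11552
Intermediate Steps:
f(n, T) = -4*n
(f(8, 14) + 64)*(-361) = (-4*8 + 64)*(-361) = (-32 + 64)*(-361) = 32*(-361) = -11552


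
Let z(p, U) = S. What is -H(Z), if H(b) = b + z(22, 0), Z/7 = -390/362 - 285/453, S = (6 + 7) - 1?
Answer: -1492/27331 ≈ -0.054590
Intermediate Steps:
S = 12 (S = 13 - 1 = 12)
z(p, U) = 12
Z = -326480/27331 (Z = 7*(-390/362 - 285/453) = 7*(-390*1/362 - 285*1/453) = 7*(-195/181 - 95/151) = 7*(-46640/27331) = -326480/27331 ≈ -11.945)
H(b) = 12 + b (H(b) = b + 12 = 12 + b)
-H(Z) = -(12 - 326480/27331) = -1*1492/27331 = -1492/27331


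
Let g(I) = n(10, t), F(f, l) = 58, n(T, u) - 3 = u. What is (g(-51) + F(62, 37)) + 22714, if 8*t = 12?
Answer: 45553/2 ≈ 22777.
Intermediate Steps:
t = 3/2 (t = (⅛)*12 = 3/2 ≈ 1.5000)
n(T, u) = 3 + u
g(I) = 9/2 (g(I) = 3 + 3/2 = 9/2)
(g(-51) + F(62, 37)) + 22714 = (9/2 + 58) + 22714 = 125/2 + 22714 = 45553/2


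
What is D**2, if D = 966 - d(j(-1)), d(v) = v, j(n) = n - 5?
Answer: 944784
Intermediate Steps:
j(n) = -5 + n
D = 972 (D = 966 - (-5 - 1) = 966 - 1*(-6) = 966 + 6 = 972)
D**2 = 972**2 = 944784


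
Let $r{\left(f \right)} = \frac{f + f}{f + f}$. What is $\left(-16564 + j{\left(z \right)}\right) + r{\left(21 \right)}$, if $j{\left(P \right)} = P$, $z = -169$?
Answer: $-16732$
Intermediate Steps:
$r{\left(f \right)} = 1$ ($r{\left(f \right)} = \frac{2 f}{2 f} = 2 f \frac{1}{2 f} = 1$)
$\left(-16564 + j{\left(z \right)}\right) + r{\left(21 \right)} = \left(-16564 - 169\right) + 1 = -16733 + 1 = -16732$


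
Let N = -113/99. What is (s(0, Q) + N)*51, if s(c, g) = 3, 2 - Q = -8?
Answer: 3128/33 ≈ 94.788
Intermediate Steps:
Q = 10 (Q = 2 - 1*(-8) = 2 + 8 = 10)
N = -113/99 (N = -113*1/99 = -113/99 ≈ -1.1414)
(s(0, Q) + N)*51 = (3 - 113/99)*51 = (184/99)*51 = 3128/33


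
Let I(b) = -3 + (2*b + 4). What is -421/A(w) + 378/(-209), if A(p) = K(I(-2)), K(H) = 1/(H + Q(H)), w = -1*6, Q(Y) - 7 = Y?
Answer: -88367/209 ≈ -422.81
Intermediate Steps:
Q(Y) = 7 + Y
w = -6
I(b) = 1 + 2*b (I(b) = -3 + (4 + 2*b) = 1 + 2*b)
K(H) = 1/(7 + 2*H) (K(H) = 1/(H + (7 + H)) = 1/(7 + 2*H))
A(p) = 1 (A(p) = 1/(7 + 2*(1 + 2*(-2))) = 1/(7 + 2*(1 - 4)) = 1/(7 + 2*(-3)) = 1/(7 - 6) = 1/1 = 1)
-421/A(w) + 378/(-209) = -421/1 + 378/(-209) = -421*1 + 378*(-1/209) = -421 - 378/209 = -88367/209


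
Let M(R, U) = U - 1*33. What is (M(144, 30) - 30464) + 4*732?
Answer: -27539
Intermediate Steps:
M(R, U) = -33 + U (M(R, U) = U - 33 = -33 + U)
(M(144, 30) - 30464) + 4*732 = ((-33 + 30) - 30464) + 4*732 = (-3 - 30464) + 2928 = -30467 + 2928 = -27539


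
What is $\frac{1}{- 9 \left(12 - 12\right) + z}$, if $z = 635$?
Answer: $\frac{1}{635} \approx 0.0015748$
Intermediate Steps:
$\frac{1}{- 9 \left(12 - 12\right) + z} = \frac{1}{- 9 \left(12 - 12\right) + 635} = \frac{1}{\left(-9\right) 0 + 635} = \frac{1}{0 + 635} = \frac{1}{635}$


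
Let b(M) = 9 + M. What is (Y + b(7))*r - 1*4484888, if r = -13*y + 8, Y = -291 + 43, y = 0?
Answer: -4486744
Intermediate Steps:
Y = -248
r = 8 (r = -13*0 + 8 = 0 + 8 = 8)
(Y + b(7))*r - 1*4484888 = (-248 + (9 + 7))*8 - 1*4484888 = (-248 + 16)*8 - 4484888 = -232*8 - 4484888 = -1856 - 4484888 = -4486744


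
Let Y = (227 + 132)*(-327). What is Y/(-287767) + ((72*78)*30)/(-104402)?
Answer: -18113460087/15021725167 ≈ -1.2058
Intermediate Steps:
Y = -117393 (Y = 359*(-327) = -117393)
Y/(-287767) + ((72*78)*30)/(-104402) = -117393/(-287767) + ((72*78)*30)/(-104402) = -117393*(-1/287767) + (5616*30)*(-1/104402) = 117393/287767 + 168480*(-1/104402) = 117393/287767 - 84240/52201 = -18113460087/15021725167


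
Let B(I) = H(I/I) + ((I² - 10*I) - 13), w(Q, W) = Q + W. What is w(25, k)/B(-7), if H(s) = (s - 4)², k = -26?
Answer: -1/115 ≈ -0.0086956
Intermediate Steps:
H(s) = (-4 + s)²
B(I) = -4 + I² - 10*I (B(I) = (-4 + I/I)² + ((I² - 10*I) - 13) = (-4 + 1)² + (-13 + I² - 10*I) = (-3)² + (-13 + I² - 10*I) = 9 + (-13 + I² - 10*I) = -4 + I² - 10*I)
w(25, k)/B(-7) = (25 - 26)/(-4 + (-7)² - 10*(-7)) = -1/(-4 + 49 + 70) = -1/115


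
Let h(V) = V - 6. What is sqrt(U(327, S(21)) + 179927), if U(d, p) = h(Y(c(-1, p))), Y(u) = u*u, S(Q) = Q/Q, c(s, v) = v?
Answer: sqrt(179922) ≈ 424.17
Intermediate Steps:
S(Q) = 1
Y(u) = u**2
h(V) = -6 + V
U(d, p) = -6 + p**2
sqrt(U(327, S(21)) + 179927) = sqrt((-6 + 1**2) + 179927) = sqrt((-6 + 1) + 179927) = sqrt(-5 + 179927) = sqrt(179922)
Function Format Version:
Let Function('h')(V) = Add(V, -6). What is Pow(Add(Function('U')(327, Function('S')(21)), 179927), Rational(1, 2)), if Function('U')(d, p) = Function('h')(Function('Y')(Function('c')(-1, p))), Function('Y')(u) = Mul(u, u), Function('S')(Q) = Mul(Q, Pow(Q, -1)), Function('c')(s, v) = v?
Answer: Pow(179922, Rational(1, 2)) ≈ 424.17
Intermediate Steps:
Function('S')(Q) = 1
Function('Y')(u) = Pow(u, 2)
Function('h')(V) = Add(-6, V)
Function('U')(d, p) = Add(-6, Pow(p, 2))
Pow(Add(Function('U')(327, Function('S')(21)), 179927), Rational(1, 2)) = Pow(Add(Add(-6, Pow(1, 2)), 179927), Rational(1, 2)) = Pow(Add(Add(-6, 1), 179927), Rational(1, 2)) = Pow(Add(-5, 179927), Rational(1, 2)) = Pow(179922, Rational(1, 2))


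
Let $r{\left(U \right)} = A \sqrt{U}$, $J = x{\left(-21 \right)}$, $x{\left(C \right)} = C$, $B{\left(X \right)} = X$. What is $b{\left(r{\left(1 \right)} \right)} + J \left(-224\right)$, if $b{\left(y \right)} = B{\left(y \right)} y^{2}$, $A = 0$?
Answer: $4704$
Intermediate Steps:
$J = -21$
$r{\left(U \right)} = 0$ ($r{\left(U \right)} = 0 \sqrt{U} = 0$)
$b{\left(y \right)} = y^{3}$ ($b{\left(y \right)} = y y^{2} = y^{3}$)
$b{\left(r{\left(1 \right)} \right)} + J \left(-224\right) = 0^{3} - -4704 = 0 + 4704 = 4704$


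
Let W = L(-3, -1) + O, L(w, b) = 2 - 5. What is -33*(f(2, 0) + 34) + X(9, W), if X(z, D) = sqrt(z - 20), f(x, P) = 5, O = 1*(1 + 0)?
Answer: -1287 + I*sqrt(11) ≈ -1287.0 + 3.3166*I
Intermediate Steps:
O = 1 (O = 1*1 = 1)
L(w, b) = -3
W = -2 (W = -3 + 1 = -2)
X(z, D) = sqrt(-20 + z)
-33*(f(2, 0) + 34) + X(9, W) = -33*(5 + 34) + sqrt(-20 + 9) = -33*39 + sqrt(-11) = -1287 + I*sqrt(11)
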